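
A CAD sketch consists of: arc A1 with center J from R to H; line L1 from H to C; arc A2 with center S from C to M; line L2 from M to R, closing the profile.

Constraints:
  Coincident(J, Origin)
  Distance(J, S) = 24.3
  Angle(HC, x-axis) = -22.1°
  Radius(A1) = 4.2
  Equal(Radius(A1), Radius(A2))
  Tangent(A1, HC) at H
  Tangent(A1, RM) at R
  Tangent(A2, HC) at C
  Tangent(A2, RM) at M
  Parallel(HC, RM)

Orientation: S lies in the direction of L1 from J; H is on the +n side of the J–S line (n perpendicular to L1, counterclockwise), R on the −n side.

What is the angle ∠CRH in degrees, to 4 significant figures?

70.93°

Tangency of A1 to both parallel lines with radius 4.2 puts H and R at J ± 4.2·n: H = (1.580, 3.891), R = (-1.580, -3.891). Equal radii place C and M the same way about S: C = S + 4.2·n = (24.09, -5.251), M = S − 4.2·n = (20.93, -13.03). Then cos ∠CRH = RC·RH / (|RC||RH|), giving 70.93°.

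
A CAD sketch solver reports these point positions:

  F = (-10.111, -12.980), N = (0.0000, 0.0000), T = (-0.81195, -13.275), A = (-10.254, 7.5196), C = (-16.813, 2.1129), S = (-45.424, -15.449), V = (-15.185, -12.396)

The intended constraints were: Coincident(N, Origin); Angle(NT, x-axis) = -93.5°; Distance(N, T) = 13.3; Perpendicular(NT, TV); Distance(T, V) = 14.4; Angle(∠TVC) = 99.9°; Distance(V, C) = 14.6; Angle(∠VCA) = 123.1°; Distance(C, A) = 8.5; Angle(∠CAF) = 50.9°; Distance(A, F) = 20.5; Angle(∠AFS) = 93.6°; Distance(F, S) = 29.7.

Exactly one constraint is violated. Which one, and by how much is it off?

Distance(F, S) = 29.7 — off by 5.70.

N = (0.00, 0.00) ✓; NT at -93.50° ✓; |NT| = 13.30 ✓; ∠(NT, TV) = 90.00° ✓; |TV| = 14.40 ✓; ∠TVC = 99.90° ✓; |VC| = 14.60 ✓; ∠VCA = 123.1° ✓; |CA| = 8.500 ✓; ∠CAF = 50.90° ✓; |AF| = 20.50 ✓; ∠AFS = 93.60° ✓; |FS| = 35.40 ✗.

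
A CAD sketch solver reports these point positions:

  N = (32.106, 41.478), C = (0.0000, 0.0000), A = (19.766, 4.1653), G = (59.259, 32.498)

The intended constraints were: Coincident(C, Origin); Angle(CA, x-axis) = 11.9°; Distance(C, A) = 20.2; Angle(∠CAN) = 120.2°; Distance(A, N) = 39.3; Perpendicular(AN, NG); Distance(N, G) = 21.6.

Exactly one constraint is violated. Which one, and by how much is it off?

Distance(N, G) = 21.6 — off by 7.00.

C = (0.00, 0.00) ✓; CA at 11.90° ✓; |CA| = 20.20 ✓; ∠CAN = 120.2° ✓; |AN| = 39.30 ✓; ∠(AN, NG) = 90.00° ✓; |NG| = 28.60 ✗.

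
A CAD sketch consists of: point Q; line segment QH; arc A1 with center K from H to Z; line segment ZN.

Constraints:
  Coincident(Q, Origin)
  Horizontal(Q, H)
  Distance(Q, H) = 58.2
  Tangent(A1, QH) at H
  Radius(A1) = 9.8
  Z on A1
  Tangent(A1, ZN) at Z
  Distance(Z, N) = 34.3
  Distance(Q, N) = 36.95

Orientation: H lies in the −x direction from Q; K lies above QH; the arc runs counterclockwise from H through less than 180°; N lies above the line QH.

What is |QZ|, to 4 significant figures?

51.61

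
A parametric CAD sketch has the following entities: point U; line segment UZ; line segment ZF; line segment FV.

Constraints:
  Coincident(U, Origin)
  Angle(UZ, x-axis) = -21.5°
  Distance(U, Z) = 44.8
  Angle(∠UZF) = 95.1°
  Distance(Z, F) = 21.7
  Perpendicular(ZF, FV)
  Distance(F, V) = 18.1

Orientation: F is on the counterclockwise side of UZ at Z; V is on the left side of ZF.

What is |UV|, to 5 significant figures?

36.919

U is at the origin; UZ runs at -21.5° with length 44.8, so Z = 44.8·(cos -21.5°, sin -21.5°) = (41.683, -16.419). ∠UZF = 95.1°, so ZF runs at -21.5° + (180° − 95.1°) = 63.400° from the x-axis; with |ZF| = 21.7, F = Z + 21.7·(cos 63.400°, sin 63.400°) = (51.399, 2.9839). ZF is perpendicular to FV; with |FV| = 18.1 on the left of ZF, V = F + 18.1·(-0.89415, 0.44776) = (35.215, 11.088). Then |UV| = |V − U| = 36.919.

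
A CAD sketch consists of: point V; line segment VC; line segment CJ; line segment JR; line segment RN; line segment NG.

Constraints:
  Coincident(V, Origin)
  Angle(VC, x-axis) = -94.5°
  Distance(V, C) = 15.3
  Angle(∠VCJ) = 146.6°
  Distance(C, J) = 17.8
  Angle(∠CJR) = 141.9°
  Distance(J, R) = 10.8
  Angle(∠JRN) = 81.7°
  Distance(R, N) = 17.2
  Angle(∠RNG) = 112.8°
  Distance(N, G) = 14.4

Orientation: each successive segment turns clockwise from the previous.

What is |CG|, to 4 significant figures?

12.78

∠JRN = 81.7° gives RN at 95.70° from the x-axis; with |RN| = 17.2, N = (-24.32, -14.80). ∠RNG = 112.8° gives NG at 28.50° from the x-axis; with |NG| = 14.4, G = (-11.67, -7.925). Then |CG| = |G − C| = 12.78.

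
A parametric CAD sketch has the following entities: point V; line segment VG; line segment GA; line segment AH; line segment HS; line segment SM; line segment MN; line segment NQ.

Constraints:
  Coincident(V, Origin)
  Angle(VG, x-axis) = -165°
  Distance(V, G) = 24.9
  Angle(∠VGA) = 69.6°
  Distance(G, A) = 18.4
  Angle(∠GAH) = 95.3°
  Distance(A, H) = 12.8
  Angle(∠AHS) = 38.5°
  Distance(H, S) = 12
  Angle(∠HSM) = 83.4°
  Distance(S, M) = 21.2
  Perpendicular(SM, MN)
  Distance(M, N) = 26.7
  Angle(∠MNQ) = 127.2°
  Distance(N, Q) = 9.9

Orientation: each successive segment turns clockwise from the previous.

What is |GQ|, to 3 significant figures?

47.1

V is at the origin; VG runs at -165.0° with length 24.9, so G = (-24.1, -6.44). ∠VGA = 69.6° gives GA at 84.6° from the x-axis; with |GA| = 18.4, A = (-22.3, 11.9). ∠GAH = 95.3° gives AH at -0.100° from the x-axis; with |AH| = 12.8, H = (-9.52, 11.9). ∠AHS = 38.5° gives HS at -142° from the x-axis; with |HS| = 12.0, S = (-18.9, 4.40). ∠HSM = 83.4° gives SM at 122° from the x-axis; with |SM| = 21.2, M = (-30.1, 22.4). SM is perpendicular to MN, so MN runs at 31.8°; with |MN| = 26.7, N = (-7.40, 36.5). ∠MNQ = 127.2° gives NQ at -21.0° from the x-axis; with |NQ| = 9.9, Q = (1.84, 32.9). Then |GQ| = |Q − G| = 47.1.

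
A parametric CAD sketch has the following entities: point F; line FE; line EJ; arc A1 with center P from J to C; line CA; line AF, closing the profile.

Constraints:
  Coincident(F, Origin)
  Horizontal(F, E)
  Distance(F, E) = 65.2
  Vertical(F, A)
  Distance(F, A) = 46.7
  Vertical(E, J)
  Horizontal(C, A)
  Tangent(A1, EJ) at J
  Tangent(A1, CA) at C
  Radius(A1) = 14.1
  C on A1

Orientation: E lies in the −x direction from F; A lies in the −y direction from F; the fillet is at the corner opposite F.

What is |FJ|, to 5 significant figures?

72.896

F is at the origin; FE is horizontal with |FE| = 65.2 and E on the −x side, so E = (-65.200, 0.0000). FA is vertical with |FA| = 46.7 and A on the −y side, so A = (0.0000, -46.700). The virtual corner opposite F is at (-65.200, -46.700). Tangency of A1 to EJ means the radius PJ is perpendicular to EJ and A1 meets CA tangentially, so PC is at right angles to CA, with radius 14.1, so the center P sits 14.1 in from both sides at P = (-51.100, -32.600). That places the tangent points at J = (-65.200, -32.600) on EJ and C = (-51.100, -46.700) on CA. Then |FJ| = |J − F| = 72.896.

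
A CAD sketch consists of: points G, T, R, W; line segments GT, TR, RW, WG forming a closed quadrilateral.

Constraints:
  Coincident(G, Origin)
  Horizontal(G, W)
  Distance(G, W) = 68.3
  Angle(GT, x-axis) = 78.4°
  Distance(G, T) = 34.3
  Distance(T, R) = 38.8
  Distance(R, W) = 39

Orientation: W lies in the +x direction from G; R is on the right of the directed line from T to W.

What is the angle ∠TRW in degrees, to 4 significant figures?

128.2°

Checks: |TR| = 38.80 ✓; |RW| = 39.00 ✓.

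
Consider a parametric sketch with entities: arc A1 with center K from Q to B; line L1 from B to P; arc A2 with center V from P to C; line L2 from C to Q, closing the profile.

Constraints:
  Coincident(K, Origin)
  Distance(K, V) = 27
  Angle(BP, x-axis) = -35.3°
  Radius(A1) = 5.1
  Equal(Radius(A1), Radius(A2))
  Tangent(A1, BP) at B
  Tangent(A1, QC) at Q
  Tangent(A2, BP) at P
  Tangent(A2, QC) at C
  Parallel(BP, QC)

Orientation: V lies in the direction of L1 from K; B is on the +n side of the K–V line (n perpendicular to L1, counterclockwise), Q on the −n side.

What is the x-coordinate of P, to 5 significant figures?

24.983

Tangency of A1 to both parallel lines with radius 5.1 puts B and Q at K ± 5.1·n: B = (2.9471, 4.1623), Q = (-2.9471, -4.1623). Equal radii place P and C the same way about V: P = V + 5.1·n = (24.983, -11.440), C = V − 5.1·n = (19.089, -19.764). So P.x = 24.983.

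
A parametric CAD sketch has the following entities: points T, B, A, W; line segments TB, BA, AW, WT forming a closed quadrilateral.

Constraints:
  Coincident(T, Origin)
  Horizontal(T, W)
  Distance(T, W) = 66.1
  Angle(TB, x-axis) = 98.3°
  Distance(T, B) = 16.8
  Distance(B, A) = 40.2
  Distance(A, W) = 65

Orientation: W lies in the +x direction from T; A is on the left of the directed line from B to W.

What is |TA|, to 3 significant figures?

53.2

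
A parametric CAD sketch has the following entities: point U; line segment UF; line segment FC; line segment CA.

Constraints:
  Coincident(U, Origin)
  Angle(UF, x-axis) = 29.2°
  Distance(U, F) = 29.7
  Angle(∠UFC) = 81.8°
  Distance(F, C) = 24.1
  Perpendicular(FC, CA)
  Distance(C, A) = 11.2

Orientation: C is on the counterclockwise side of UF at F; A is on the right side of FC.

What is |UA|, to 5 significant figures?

45.196

∠UFC = 81.8°, so FC runs at 29.2° + (180° − 81.8°) = 127.40° from the x-axis; with |FC| = 24.1, C = F + 24.1·(cos 127.40°, sin 127.40°) = (11.288, 33.635). FC is perpendicular to CA; with |CA| = 11.2 on the right of FC, A = C + 11.2·(0.79441, 0.60738) = (20.185, 40.437). Then |UA| = |A − U| = 45.196.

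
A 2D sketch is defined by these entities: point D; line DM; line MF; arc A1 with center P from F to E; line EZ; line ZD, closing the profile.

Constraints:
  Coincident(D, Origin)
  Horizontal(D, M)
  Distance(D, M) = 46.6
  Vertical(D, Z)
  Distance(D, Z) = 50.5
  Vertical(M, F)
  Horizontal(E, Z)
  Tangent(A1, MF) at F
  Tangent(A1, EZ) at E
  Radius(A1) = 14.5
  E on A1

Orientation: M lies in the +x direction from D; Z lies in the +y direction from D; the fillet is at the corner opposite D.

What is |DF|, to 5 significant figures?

58.886

D is at the origin; D and M share the same y with |DM| = 46.6 and M on the +x side, so M = (46.600, 0.0000). D and Z share the same x with |DZ| = 50.5 and Z on the +y side, so Z = (0.0000, 50.500). The virtual corner opposite D is at (46.600, 50.500). Since A1 is tangent to MF there, PF ⟂ MF and A1 meets EZ tangentially, so PE is at right angles to EZ, with radius 14.5, so the center P sits 14.5 in from both sides at P = (32.100, 36.000). That places the tangent points at F = (46.600, 36.000) on MF and E = (32.100, 50.500) on EZ. Then |DF| = |F − D| = 58.886.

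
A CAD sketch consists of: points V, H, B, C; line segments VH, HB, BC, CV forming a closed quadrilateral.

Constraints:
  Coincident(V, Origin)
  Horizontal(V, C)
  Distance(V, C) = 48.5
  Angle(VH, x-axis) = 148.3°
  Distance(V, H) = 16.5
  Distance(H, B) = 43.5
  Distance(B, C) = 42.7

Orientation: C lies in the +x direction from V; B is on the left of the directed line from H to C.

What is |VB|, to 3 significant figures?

39.8

Checks: |HB| = 43.50 ✓; |BC| = 42.70 ✓.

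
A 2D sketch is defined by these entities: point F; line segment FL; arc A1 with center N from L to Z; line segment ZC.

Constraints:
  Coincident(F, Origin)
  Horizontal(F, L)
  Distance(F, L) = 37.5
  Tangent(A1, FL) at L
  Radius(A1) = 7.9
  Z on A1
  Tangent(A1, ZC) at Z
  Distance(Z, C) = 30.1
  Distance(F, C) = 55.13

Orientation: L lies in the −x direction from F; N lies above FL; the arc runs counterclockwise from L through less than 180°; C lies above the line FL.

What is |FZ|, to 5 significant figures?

31.673

Checks: F = (0.00, 0.00) ✓; |NZ| = 7.900 ✓; ∠(NZ, ZC) = 90.00° ✓; |ZC| = 30.10 ✓; |FC| = 55.13 ✓.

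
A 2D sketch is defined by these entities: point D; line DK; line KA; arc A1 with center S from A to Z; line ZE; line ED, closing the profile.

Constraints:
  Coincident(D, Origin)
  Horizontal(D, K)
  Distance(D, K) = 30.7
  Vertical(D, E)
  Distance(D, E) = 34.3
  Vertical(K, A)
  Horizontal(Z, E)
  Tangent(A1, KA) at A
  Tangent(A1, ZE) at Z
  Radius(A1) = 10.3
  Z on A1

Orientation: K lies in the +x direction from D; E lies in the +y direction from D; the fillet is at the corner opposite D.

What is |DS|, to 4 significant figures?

31.50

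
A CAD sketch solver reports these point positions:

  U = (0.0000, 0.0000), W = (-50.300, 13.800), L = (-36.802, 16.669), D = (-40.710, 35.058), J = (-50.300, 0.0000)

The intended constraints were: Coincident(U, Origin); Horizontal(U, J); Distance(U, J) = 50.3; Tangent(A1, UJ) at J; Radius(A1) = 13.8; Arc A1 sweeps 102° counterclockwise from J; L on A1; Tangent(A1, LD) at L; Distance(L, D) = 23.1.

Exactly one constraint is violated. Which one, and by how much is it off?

Distance(L, D) = 23.1 — off by 4.30.

U = (0.00, 0.00) ✓; U.y = 0.00, J.y = 0.00 ✓; |UJ| = 50.30 ✓; ∠(WJ, JU) = 90.00° ✓; |WJ| = 13.80 ✓; bearing(W→L) − bearing(W→J) = 102.0° ✓; |WL| = 13.80 ✓; ∠(WL, LD) = 90.00° ✓; |LD| = 18.80 ✗.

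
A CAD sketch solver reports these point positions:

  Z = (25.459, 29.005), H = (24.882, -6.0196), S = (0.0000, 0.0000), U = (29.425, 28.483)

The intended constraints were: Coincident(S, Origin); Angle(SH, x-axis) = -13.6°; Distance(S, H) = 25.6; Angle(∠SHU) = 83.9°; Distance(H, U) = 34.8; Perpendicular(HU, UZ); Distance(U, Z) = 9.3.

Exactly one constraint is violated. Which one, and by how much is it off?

Distance(U, Z) = 9.3 — off by 5.30.

S = (0.00, 0.00) ✓; SH at -13.60° ✓; |SH| = 25.60 ✓; ∠SHU = 83.90° ✓; |HU| = 34.80 ✓; ∠(HU, UZ) = 90.00° ✓; |UZ| = 4.000 ✗.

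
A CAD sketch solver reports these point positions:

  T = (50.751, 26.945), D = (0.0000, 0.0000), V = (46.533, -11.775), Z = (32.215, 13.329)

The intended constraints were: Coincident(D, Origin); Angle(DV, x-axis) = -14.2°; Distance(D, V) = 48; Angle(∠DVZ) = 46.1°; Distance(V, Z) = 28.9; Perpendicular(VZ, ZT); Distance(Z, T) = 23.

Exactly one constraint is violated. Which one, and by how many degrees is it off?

Perpendicular(VZ, ZT) — off by 6.60°.

D = (0.00, 0.00) ✓; DV at -14.20° ✓; |DV| = 48.00 ✓; ∠DVZ = 46.10° ✓; |VZ| = 28.90 ✓; ∠(VZ, ZT) = 83.40° ✗; |ZT| = 23.00 ✓.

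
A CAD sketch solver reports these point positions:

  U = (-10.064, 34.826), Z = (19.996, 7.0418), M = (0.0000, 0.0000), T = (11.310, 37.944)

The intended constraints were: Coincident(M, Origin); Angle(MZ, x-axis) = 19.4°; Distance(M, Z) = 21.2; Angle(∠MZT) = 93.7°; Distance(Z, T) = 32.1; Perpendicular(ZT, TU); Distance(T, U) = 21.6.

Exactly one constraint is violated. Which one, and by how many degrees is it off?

Perpendicular(ZT, TU) — off by 7.40°.

M = (0.00, 0.00) ✓; MZ at 19.40° ✓; |MZ| = 21.20 ✓; ∠MZT = 93.70° ✓; |ZT| = 32.10 ✓; ∠(ZT, TU) = 82.60° ✗; |TU| = 21.60 ✓.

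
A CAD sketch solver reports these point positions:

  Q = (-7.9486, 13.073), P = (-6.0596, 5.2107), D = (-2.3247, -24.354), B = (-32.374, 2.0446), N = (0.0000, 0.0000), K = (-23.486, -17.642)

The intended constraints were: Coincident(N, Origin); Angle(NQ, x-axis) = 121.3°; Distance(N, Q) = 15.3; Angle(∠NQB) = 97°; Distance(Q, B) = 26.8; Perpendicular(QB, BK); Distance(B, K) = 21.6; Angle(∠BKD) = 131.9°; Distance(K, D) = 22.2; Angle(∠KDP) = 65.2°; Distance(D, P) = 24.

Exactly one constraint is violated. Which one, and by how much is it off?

Distance(D, P) = 24 — off by 5.80.

N = (0.00, 0.00) ✓; NQ at 121.3° ✓; |NQ| = 15.30 ✓; ∠NQB = 97.00° ✓; |QB| = 26.80 ✓; ∠(QB, BK) = 90.00° ✓; |BK| = 21.60 ✓; ∠BKD = 131.9° ✓; |KD| = 22.20 ✓; ∠KDP = 65.20° ✓; |DP| = 29.80 ✗.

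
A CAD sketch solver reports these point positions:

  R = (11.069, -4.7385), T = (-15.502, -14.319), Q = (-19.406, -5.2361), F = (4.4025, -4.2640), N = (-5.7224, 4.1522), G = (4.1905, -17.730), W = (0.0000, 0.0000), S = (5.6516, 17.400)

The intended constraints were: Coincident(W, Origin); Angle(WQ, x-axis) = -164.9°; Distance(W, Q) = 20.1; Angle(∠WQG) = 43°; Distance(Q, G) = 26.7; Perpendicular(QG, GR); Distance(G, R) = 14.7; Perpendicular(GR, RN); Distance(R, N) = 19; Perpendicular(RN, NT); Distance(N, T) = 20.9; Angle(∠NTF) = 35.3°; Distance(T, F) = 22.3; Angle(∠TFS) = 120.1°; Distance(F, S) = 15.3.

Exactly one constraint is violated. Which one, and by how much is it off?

Distance(F, S) = 15.3 — off by 6.40.

W = (0.00, 0.00) ✓; WQ at -164.9° ✓; |WQ| = 20.10 ✓; ∠WQG = 43.00° ✓; |QG| = 26.70 ✓; ∠(QG, GR) = 90.00° ✓; |GR| = 14.70 ✓; ∠(GR, RN) = 90.00° ✓; |RN| = 19.00 ✓; ∠(RN, NT) = 90.00° ✓; |NT| = 20.90 ✓; ∠NTF = 35.30° ✓; |TF| = 22.30 ✓; ∠TFS = 120.1° ✓; |FS| = 21.70 ✗.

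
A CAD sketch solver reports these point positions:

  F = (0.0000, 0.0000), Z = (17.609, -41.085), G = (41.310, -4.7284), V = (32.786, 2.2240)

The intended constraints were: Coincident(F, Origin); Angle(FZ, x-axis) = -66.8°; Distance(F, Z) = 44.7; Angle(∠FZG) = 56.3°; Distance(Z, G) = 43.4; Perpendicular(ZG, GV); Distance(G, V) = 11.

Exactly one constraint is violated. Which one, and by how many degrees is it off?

Perpendicular(ZG, GV) — off by 6.10°.

F = (0.00, 0.00) ✓; FZ at -66.80° ✓; |FZ| = 44.70 ✓; ∠FZG = 56.30° ✓; |ZG| = 43.40 ✓; ∠(ZG, GV) = 83.90° ✗; |GV| = 11.00 ✓.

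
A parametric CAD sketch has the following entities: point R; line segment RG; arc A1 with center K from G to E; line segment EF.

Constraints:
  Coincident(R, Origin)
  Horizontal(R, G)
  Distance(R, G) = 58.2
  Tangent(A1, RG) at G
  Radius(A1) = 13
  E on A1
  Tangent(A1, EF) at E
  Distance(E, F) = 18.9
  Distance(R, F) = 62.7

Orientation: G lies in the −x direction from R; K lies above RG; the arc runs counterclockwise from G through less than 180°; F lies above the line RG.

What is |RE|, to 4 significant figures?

49.00

Checks: |KE| = 13.00 ✓; ∠(KE, EF) = 90.00° ✓; |EF| = 18.90 ✓; |RF| = 62.70 ✓.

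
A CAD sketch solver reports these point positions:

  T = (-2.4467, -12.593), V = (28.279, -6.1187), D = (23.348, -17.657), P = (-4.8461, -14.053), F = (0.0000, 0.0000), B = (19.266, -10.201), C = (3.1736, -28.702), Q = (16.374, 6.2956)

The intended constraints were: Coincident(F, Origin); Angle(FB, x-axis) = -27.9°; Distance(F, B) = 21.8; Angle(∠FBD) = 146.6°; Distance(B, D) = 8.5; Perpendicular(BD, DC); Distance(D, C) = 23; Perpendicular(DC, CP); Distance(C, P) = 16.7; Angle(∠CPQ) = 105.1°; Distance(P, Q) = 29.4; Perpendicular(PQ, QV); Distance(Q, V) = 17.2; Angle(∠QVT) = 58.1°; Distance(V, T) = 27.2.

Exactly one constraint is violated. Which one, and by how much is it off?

Distance(V, T) = 27.2 — off by 4.20.

F = (0.00, 0.00) ✓; FB at -27.90° ✓; |FB| = 21.80 ✓; ∠FBD = 146.6° ✓; |BD| = 8.500 ✓; ∠(BD, DC) = 90.00° ✓; |DC| = 23.00 ✓; ∠(DC, CP) = 90.00° ✓; |CP| = 16.70 ✓; ∠CPQ = 105.1° ✓; |PQ| = 29.40 ✓; ∠(PQ, QV) = 90.00° ✓; |QV| = 17.20 ✓; ∠QVT = 58.10° ✓; |VT| = 31.40 ✗.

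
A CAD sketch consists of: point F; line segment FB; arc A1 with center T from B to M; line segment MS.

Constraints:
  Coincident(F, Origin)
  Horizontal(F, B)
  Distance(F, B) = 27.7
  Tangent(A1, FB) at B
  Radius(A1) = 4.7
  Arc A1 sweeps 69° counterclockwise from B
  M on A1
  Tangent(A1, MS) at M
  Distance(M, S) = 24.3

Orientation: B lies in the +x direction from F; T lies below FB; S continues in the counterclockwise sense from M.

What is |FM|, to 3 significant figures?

23.5

F is at the origin; F and B share the same y with |FB| = 27.7 and B on the +x side, so B = (27.7, 0.00). The tangent condition forces TB to be normal to FB, so T = B + (0, -4.7) = (27.7, -4.70). On A1, B sits at bearing 90° from T; a 69° counterclockwise sweep puts M at bearing 159°, so M = T + 4.7·(cos 159°, sin 159°) = (23.3, -3.02). Then |FM| = |M − F| = 23.5.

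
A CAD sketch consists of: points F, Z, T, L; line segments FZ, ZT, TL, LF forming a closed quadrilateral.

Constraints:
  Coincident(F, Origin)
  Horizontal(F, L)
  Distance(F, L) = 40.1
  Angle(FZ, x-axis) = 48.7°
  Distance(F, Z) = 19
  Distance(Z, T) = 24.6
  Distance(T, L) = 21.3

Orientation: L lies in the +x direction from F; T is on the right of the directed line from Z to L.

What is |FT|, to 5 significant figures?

22.588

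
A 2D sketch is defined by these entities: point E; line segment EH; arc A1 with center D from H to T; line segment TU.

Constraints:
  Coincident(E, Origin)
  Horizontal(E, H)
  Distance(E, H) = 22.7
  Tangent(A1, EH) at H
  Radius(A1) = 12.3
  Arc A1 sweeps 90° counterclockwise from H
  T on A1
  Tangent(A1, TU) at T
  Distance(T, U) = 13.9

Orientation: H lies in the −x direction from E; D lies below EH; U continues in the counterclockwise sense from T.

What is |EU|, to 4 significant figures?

43.72

On A1, H sits at bearing 90° from D; a 90° counterclockwise sweep puts T at bearing 180°, so T = D + 12.3·(cos 180°, sin 180°) = (-35.00, -12.30). Tangency of A1 to TU means the radius DT is perpendicular to TU, so TU runs along (−sin 180°, cos 180°); with |TU| = 13.9, U = (-35.00, -26.20). Then |EU| = |U − E| = 43.72.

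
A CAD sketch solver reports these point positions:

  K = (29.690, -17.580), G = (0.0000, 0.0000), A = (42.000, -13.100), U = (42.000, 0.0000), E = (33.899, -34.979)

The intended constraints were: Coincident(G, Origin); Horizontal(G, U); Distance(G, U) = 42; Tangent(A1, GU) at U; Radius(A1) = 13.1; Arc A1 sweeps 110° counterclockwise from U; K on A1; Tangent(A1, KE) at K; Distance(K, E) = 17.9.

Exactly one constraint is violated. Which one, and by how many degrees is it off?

Tangent(A1, KE) at K — off by 6.40°.

G = (0.00, 0.00) ✓; G.y = 0.00, U.y = 0.00 ✓; |GU| = 42.00 ✓; ∠(AU, UG) = 90.00° ✓; |AU| = 13.10 ✓; bearing(A→K) − bearing(A→U) = 110.0° ✓; |AK| = 13.10 ✓; ∠(AK, KE) = 96.40° ✗; |KE| = 17.90 ✓.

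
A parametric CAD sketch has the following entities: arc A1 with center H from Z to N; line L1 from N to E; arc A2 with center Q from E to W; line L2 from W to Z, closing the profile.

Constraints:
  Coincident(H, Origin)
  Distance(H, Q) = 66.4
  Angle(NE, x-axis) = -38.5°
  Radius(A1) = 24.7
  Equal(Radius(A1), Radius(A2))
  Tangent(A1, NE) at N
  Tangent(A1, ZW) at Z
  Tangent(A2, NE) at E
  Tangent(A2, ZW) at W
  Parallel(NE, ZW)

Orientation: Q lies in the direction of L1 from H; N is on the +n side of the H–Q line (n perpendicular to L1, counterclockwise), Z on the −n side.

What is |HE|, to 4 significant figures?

70.85

Tangency of A1 to both parallel lines with radius 24.7 puts N and Z at H ± 24.7·n: N = (15.38, 19.33), Z = (-15.38, -19.33). Equal radii place E and W the same way about Q: E = Q + 24.7·n = (67.34, -22.00), W = Q − 24.7·n = (36.59, -60.67). Then |HE| = |E − H| = 70.85.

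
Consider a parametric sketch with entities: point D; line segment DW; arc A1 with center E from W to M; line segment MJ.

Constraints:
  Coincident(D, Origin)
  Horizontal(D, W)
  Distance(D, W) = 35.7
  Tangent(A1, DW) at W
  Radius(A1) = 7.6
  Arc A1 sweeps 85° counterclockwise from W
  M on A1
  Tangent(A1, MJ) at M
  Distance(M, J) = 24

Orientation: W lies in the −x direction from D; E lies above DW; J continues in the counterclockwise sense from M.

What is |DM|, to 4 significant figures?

28.97

D is at the origin; D and W share the same y with |DW| = 35.7 and W on the −x side, so W = (-35.70, 0.000). Tangency of A1 to DW means the radius EW is perpendicular to DW, so E = W + (0, 7.6) = (-35.70, 7.600). On A1, W sits at bearing -90° from E; an 85° counterclockwise sweep puts M at bearing -5°, so M = E + 7.6·(cos -5°, sin -5°) = (-28.13, 6.938). Then |DM| = |M − D| = 28.97.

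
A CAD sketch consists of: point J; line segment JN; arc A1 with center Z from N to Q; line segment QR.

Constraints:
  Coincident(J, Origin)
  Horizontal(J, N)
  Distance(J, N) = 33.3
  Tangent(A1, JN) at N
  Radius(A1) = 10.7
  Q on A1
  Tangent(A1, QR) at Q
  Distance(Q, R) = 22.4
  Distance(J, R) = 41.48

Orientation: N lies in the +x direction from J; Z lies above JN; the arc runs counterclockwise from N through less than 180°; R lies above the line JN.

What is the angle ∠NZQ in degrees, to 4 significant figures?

137.3°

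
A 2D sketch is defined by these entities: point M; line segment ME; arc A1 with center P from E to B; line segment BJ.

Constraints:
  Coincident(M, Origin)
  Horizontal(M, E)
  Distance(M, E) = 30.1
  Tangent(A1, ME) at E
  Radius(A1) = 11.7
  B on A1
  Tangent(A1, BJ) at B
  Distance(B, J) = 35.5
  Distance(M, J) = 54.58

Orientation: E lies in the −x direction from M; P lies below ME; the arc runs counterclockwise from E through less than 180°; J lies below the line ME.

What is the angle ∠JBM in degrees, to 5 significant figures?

86.078°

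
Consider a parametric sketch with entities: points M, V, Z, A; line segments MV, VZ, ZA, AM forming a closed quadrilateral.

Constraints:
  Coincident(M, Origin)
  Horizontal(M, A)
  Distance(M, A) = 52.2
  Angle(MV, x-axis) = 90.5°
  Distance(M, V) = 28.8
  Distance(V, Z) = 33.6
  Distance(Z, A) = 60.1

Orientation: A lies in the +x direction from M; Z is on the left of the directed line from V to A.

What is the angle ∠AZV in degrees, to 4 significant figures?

73.30°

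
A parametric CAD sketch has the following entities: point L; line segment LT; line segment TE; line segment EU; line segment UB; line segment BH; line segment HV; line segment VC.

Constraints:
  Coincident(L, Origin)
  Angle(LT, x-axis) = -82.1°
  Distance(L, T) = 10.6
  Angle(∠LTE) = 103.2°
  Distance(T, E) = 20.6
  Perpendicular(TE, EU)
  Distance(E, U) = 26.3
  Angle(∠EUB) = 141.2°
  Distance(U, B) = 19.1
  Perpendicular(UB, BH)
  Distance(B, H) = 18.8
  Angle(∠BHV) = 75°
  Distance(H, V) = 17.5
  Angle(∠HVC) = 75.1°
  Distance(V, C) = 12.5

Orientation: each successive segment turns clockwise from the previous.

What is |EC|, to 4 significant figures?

31.73

L is at the origin; LT runs at -82.1° with length 10.6, so T = (1.457, -10.50). ∠LTE = 103.2° gives TE at -158.9° from the x-axis; with |TE| = 20.6, E = (-17.76, -17.92). The perpendicularity gives EU at right angles to TE, so EU runs at 111.1°; with |EU| = 26.3, U = (-27.23, 6.621). ∠EUB = 141.2° gives UB at 72.30° from the x-axis; with |UB| = 19.1, B = (-21.42, 24.82). The perpendicularity gives BH at right angles to UB, so BH runs at -17.70°; with |BH| = 18.8, H = (-3.513, 19.10). ∠BHV = 75.0° gives HV at -122.7° from the x-axis; with |HV| = 17.5, V = (-12.97, 4.375). ∠HVC = 75.1° gives VC at 132.4° from the x-axis; with |VC| = 12.5, C = (-21.40, 13.61). Then |EC| = |C − E| = 31.73.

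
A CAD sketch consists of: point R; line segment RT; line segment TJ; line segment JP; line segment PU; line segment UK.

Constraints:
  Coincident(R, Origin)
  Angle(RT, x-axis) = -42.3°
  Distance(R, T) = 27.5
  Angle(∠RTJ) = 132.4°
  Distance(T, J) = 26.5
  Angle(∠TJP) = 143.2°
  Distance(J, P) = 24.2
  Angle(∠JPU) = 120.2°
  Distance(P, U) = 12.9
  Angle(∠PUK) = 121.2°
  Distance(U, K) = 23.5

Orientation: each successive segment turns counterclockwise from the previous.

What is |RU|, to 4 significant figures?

63.33

R is at the origin; RT runs at -42.3° with length 27.5, so T = (20.34, -18.51). ∠RTJ = 132.4° gives TJ at 5.300° from the x-axis; with |TJ| = 26.5, J = (46.73, -16.06). ∠TJP = 143.2° gives JP at 42.10° from the x-axis; with |JP| = 24.2, P = (64.68, 0.1643). ∠JPU = 120.2° gives PU at 101.9° from the x-axis; with |PU| = 12.9, U = (62.02, 12.79). Then |RU| = |U − R| = 63.33.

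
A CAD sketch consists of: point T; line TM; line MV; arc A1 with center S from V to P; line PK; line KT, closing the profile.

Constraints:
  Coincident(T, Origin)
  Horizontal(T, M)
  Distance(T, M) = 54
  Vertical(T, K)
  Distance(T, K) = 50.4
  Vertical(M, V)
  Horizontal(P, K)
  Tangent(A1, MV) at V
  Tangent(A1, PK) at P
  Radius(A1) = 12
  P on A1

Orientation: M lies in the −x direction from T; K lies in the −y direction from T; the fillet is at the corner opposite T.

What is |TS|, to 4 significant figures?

56.91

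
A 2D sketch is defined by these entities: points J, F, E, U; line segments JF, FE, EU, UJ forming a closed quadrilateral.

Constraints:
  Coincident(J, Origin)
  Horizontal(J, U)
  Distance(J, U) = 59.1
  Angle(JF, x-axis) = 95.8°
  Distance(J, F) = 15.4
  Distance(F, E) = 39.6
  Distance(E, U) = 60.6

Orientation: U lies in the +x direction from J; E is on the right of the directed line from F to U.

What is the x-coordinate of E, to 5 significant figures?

3.4389

Checks: |FE| = 39.60 ✓; |EU| = 60.60 ✓.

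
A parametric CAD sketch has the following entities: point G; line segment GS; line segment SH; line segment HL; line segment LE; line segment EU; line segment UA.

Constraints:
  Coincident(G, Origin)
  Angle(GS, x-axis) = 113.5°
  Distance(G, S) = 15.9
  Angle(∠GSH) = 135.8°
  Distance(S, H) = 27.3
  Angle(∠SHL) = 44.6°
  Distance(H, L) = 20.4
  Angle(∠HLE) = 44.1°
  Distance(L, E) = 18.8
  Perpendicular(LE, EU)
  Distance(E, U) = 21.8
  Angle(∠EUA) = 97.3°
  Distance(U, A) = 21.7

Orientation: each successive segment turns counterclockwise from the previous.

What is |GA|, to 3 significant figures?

49.1

The perpendicularity gives EU at right angles to LE, so EU runs at 159°; with |EU| = 21.8, U = (-37.2, 31.5). ∠EUA = 97.3° gives UA at -118° from the x-axis; with |UA| = 21.7, A = (-47.5, 12.4). Then |GA| = |A − G| = 49.1.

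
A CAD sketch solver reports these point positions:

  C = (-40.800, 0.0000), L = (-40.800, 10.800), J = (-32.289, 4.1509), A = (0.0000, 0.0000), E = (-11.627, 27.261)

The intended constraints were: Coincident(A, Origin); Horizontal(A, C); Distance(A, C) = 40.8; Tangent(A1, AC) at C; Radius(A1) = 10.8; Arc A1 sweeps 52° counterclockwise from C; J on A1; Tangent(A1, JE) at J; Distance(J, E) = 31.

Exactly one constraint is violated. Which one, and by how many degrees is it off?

Tangent(A1, JE) at J — off by 3.80°.

A = (0.00, 0.00) ✓; A.y = 0.00, C.y = 0.00 ✓; |AC| = 40.80 ✓; ∠(LC, CA) = 90.00° ✓; |LC| = 10.80 ✓; bearing(L→J) − bearing(L→C) = 52.00° ✓; |LJ| = 10.80 ✓; ∠(LJ, JE) = 93.80° ✗; |JE| = 31.00 ✓.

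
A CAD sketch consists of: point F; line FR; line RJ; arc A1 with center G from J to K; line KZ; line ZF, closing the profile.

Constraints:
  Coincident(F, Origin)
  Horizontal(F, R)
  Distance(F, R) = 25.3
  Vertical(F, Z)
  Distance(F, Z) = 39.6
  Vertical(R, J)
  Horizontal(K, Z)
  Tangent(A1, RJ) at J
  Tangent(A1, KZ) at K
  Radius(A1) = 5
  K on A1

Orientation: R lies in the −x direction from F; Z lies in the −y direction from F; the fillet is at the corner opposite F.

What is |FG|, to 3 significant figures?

40.1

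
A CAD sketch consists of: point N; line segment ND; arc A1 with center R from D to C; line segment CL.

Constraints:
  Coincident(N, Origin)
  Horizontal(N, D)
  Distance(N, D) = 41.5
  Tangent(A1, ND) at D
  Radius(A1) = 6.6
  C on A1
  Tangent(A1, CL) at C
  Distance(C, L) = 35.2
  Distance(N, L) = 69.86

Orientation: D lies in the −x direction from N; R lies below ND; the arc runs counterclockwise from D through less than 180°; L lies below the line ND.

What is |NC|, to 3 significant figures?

48.0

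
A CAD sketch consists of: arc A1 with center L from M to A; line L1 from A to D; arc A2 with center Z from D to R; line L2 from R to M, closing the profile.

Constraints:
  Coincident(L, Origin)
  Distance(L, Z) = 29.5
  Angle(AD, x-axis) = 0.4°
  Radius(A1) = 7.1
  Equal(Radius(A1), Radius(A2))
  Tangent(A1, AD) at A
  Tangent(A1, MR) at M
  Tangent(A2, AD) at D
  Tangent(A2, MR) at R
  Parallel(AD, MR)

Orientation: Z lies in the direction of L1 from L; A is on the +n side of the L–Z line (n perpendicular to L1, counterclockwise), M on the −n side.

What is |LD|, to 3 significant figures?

30.3

The slot axis is L1's direction at 0.4°, so u = (cos 0.4°, sin 0.4°) = (1.00, 0.00698) and n = (−sin 0.4°, cos 0.4°) = (-0.00698, 1.00). L is at the origin and Z lies 29.5 along u from L, so Z = 29.5·u = (29.5, 0.206). Tangency of A1 to both parallel lines with radius 7.1 puts A and M at L ± 7.1·n: A = (-0.0496, 7.10), M = (0.0496, -7.10). Equal radii place D and R the same way about Z: D = Z + 7.1·n = (29.4, 7.31), R = Z − 7.1·n = (29.5, -6.89). Then |LD| = |D − L| = 30.3.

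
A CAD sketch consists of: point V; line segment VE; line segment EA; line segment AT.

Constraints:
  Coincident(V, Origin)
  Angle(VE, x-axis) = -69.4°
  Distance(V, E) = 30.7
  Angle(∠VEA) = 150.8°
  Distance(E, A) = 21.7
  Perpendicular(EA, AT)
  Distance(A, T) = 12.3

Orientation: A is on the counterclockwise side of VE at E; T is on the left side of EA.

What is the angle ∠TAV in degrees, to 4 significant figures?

72.84°

V is at the origin; VE runs at -69.4° with length 30.7, so E = 30.7·(cos -69.4°, sin -69.4°) = (10.80, -28.74). ∠VEA = 150.8°, so EA runs at -69.4° + (180° − 150.8°) = -40.20° from the x-axis; with |EA| = 21.7, A = E + 21.7·(cos -40.20°, sin -40.20°) = (27.38, -42.74). EA is perpendicular to AT; with |AT| = 12.3 on the left of EA, T = A + 12.3·(0.6455, 0.7638) = (35.32, -33.35). Then cos ∠TAV = AT·AV / (|AT||AV|), giving 72.84°.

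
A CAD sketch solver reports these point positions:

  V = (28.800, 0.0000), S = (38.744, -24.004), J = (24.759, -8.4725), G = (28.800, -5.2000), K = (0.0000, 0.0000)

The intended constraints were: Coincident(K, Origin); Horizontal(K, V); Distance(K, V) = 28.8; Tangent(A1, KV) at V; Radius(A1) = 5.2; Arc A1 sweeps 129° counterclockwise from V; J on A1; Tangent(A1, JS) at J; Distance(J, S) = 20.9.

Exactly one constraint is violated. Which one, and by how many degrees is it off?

Tangent(A1, JS) at J — off by 3.00°.

K = (0.00, 0.00) ✓; K.y = 0.00, V.y = 0.00 ✓; |KV| = 28.80 ✓; ∠(GV, VK) = 90.00° ✓; |GV| = 5.200 ✓; bearing(G→J) − bearing(G→V) = 129.0° ✓; |GJ| = 5.200 ✓; ∠(GJ, JS) = 87.00° ✗; |JS| = 20.90 ✓.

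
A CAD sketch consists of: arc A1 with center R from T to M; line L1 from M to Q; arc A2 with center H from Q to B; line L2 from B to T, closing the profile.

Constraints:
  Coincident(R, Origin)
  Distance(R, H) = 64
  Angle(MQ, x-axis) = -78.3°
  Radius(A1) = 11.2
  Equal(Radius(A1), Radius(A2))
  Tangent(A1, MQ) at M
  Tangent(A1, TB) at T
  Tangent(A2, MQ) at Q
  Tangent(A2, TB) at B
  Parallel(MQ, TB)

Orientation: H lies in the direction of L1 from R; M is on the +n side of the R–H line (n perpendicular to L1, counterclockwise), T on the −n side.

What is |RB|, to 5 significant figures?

64.973

The slot axis is L1's direction at -78.3°, so u = (cos -78.3°, sin -78.3°) = (0.20279, -0.97922) and n = (−sin -78.3°, cos -78.3°) = (0.97922, 0.20279). R is at the origin and H lies 64.0 along u from R, so H = 64.0·u = (12.978, -62.670). Tangency of A1 to both parallel lines with radius 11.2 puts M and T at R ± 11.2·n: M = (10.967, 2.2712), T = (-10.967, -2.2712). Equal radii place Q and B the same way about H: Q = H + 11.2·n = (23.946, -60.399), B = H − 11.2·n = (2.0111, -64.941). Then |RB| = |B − R| = 64.973.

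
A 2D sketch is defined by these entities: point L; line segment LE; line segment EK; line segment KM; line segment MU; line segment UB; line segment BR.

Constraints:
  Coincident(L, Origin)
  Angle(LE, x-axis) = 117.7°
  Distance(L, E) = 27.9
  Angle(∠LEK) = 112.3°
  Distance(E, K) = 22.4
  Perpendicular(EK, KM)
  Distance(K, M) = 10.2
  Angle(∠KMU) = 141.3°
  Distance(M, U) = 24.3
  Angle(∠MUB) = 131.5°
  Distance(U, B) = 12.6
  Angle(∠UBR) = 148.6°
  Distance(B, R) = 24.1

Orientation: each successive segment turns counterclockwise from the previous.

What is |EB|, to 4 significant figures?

30.26

L is at the origin; LE runs at 117.7° with length 27.9, so E = (-12.97, 24.70). ∠LEK = 112.3° gives EK at -174.6° from the x-axis; with |EK| = 22.4, K = (-35.27, 22.59). EK is perpendicular to KM, so KM runs at -84.60°; with |KM| = 10.2, M = (-34.31, 12.44). ∠KMU = 141.3° gives MU at -45.90° from the x-axis; with |MU| = 24.3, U = (-17.40, -5.011). ∠MUB = 131.5° gives UB at 2.600° from the x-axis; with |UB| = 12.6, B = (-4.812, -4.439). Then |EB| = |B − E| = 30.26.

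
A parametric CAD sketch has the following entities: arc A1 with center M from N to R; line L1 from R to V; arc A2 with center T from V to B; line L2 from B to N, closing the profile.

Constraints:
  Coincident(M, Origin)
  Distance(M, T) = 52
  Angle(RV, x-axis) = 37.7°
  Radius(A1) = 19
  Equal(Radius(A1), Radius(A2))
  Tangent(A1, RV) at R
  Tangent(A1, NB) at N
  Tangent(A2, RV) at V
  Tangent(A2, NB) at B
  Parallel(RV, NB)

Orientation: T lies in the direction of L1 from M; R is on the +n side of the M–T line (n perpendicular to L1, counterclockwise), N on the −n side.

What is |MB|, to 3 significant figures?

55.4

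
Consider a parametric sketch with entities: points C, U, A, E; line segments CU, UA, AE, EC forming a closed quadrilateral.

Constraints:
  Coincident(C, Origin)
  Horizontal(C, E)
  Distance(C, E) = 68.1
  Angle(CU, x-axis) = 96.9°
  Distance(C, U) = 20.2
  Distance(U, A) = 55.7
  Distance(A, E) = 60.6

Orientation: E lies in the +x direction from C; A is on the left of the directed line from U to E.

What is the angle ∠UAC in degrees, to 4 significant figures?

14.64°

C is at the origin; CE is horizontal with |CE| = 68.1 and E in +x, so E = (68.1, 0). CU runs at 96.9° with |CU| = 20.2, so U = (-2.427, 20.05). A is determined by |UA| = 55.7 and |AE| = 60.6 together: it lies at the intersection of circle(U, 55.7) and circle(E, 60.6). With |UE| = 73.32, the foot of the radical line on UE is 32.78 from U and the perpendicular offset is √(55.7² − 32.78²) = 45.04. Taking the left-of-UE solution: A = (41.42, 54.41).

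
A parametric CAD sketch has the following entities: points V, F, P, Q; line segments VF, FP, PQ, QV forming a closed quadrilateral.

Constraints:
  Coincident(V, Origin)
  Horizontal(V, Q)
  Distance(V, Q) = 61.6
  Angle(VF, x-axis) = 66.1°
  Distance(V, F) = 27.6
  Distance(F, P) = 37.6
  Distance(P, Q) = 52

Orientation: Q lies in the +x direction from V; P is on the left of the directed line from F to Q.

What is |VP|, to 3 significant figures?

63.2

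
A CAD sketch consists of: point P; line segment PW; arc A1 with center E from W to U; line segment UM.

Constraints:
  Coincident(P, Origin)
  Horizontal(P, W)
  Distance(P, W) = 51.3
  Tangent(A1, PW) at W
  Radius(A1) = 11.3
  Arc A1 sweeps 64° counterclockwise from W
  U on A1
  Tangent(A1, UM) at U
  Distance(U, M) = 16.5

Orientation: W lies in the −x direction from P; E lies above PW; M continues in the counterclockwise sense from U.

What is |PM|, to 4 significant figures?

39.98

P is at the origin; PW is horizontal with |PW| = 51.3 and W on the −x side, so W = (-51.30, 0.000). A1 meets PW tangentially, so EW is at right angles to PW, so E = W + (0, 11.3) = (-51.30, 11.30). On A1, W sits at bearing -90° from E; a 64° counterclockwise sweep puts U at bearing -26°, so U = E + 11.3·(cos -26°, sin -26°) = (-41.14, 6.346). Since A1 is tangent to UM there, EU ⟂ UM, so UM runs along (−sin -26°, cos -26°); with |UM| = 16.5, M = (-33.91, 21.18). Then |PM| = |M − P| = 39.98.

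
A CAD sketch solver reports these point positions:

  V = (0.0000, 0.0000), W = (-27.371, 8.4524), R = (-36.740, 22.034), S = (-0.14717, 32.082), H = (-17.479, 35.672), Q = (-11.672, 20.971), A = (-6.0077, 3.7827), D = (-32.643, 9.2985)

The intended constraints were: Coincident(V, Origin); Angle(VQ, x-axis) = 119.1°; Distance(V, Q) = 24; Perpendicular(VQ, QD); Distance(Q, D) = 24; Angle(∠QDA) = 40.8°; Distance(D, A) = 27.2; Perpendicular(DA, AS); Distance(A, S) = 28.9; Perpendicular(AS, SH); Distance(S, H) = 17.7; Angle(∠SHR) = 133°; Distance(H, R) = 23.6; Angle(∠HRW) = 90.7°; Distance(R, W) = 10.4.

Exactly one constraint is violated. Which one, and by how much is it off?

Distance(R, W) = 10.4 — off by 6.10.

V = (0.00, 0.00) ✓; VQ at 119.1° ✓; |VQ| = 24.00 ✓; ∠(VQ, QD) = 90.00° ✓; |QD| = 24.00 ✓; ∠QDA = 40.80° ✓; |DA| = 27.20 ✓; ∠(DA, AS) = 90.00° ✓; |AS| = 28.90 ✓; ∠(AS, SH) = 90.00° ✓; |SH| = 17.70 ✓; ∠SHR = 133.0° ✓; |HR| = 23.60 ✓; ∠HRW = 90.70° ✓; |RW| = 16.50 ✗.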